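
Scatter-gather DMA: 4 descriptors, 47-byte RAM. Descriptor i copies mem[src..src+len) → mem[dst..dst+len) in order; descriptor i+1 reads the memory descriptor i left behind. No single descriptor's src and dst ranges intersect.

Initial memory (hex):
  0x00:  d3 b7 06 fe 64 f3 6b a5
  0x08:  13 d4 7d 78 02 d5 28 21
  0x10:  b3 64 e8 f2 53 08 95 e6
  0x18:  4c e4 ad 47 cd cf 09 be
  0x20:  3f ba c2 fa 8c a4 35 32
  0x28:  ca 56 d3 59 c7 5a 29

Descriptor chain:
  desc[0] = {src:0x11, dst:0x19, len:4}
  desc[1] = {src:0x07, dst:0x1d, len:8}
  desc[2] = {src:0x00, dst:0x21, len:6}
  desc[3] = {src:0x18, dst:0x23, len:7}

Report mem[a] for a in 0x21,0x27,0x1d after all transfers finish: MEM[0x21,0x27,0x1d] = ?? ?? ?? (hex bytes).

D0: mem[0x19..0x1c] <- [64 e8 f2 53]
D1: mem[0x1d..0x24] <- [a5 13 d4 7d 78 02 d5 28]
D2: mem[0x21..0x26] <- [d3 b7 06 fe 64 f3]
D3: mem[0x23..0x29] <- [4c 64 e8 f2 53 a5 13]
query mem[0x21]=0xd3, mem[0x27]=0x53, mem[0x1d]=0xa5

MEM[0x21,0x27,0x1d] = d3 53 a5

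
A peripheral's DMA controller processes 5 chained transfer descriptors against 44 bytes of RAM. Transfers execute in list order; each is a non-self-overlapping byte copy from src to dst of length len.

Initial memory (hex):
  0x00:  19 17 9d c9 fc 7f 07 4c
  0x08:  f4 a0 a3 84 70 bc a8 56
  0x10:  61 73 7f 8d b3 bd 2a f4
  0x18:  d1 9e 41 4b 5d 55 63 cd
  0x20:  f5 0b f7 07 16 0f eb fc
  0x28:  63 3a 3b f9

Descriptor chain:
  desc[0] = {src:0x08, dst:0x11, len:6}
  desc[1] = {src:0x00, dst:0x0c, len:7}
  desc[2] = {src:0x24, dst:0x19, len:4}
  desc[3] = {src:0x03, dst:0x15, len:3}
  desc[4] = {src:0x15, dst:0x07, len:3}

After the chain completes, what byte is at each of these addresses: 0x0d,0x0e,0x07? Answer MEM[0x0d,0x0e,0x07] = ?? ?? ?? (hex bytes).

[0] 0x08->0x11 len=6 : f4 a0 a3 84 70 bc
[1] 0x00->0x0c len=7 : 19 17 9d c9 fc 7f 07
[2] 0x24->0x19 len=4 : 16 0f eb fc
[3] 0x03->0x15 len=3 : c9 fc 7f
[4] 0x15->0x07 len=3 : c9 fc 7f
query mem[0x0d]=0x17, mem[0x0e]=0x9d, mem[0x07]=0xc9

MEM[0x0d,0x0e,0x07] = 17 9d c9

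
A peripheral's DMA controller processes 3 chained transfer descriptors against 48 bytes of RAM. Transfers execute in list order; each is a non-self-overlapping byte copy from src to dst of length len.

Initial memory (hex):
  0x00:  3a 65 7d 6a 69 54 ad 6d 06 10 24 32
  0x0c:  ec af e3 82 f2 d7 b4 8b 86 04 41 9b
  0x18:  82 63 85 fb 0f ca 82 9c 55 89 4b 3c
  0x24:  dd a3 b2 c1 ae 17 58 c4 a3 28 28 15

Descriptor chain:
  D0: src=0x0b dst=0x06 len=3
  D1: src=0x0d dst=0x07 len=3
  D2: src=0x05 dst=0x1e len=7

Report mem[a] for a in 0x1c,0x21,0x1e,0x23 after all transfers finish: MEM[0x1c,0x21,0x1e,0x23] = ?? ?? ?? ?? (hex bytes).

MEM[0x1c,0x21,0x1e,0x23] = 0f e3 54 24

[0] 0x0b->0x06 len=3 : 32 ec af
[1] 0x0d->0x07 len=3 : af e3 82
[2] 0x05->0x1e len=7 : 54 32 af e3 82 24 32
query mem[0x1c]=0x0f, mem[0x21]=0xe3, mem[0x1e]=0x54, mem[0x23]=0x24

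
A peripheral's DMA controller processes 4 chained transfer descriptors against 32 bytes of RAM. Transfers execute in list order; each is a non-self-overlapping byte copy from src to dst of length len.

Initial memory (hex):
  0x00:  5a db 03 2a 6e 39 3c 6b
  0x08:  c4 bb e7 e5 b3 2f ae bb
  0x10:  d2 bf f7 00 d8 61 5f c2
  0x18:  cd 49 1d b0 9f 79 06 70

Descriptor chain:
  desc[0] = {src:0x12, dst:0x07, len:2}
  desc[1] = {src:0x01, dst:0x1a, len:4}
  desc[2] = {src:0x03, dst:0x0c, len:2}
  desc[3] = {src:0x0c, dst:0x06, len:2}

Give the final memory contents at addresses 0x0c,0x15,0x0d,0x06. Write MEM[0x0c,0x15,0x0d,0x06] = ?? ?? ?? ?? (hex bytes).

  after D0: wrote 2B at 0x07 = f700
  after D1: wrote 4B at 0x1a = db032a6e
  after D2: wrote 2B at 0x0c = 2a6e
  after D3: wrote 2B at 0x06 = 2a6e
query mem[0x0c]=0x2a, mem[0x15]=0x61, mem[0x0d]=0x6e, mem[0x06]=0x2a

MEM[0x0c,0x15,0x0d,0x06] = 2a 61 6e 2a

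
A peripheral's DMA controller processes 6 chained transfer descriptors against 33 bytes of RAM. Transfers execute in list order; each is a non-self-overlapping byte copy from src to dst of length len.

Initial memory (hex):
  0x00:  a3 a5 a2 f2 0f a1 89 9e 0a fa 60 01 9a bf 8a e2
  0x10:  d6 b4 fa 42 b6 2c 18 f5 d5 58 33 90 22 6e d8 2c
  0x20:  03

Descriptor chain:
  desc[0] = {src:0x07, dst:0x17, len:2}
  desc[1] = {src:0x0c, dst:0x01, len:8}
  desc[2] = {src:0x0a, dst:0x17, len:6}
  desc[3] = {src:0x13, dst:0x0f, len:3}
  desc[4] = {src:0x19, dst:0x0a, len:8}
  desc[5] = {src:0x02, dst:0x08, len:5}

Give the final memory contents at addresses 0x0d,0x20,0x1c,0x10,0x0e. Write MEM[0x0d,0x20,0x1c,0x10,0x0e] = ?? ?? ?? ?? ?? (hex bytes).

[0] 0x07->0x17 len=2 : 9e 0a
[1] 0x0c->0x01 len=8 : 9a bf 8a e2 d6 b4 fa 42
[2] 0x0a->0x17 len=6 : 60 01 9a bf 8a e2
[3] 0x13->0x0f len=3 : 42 b6 2c
[4] 0x19->0x0a len=8 : 9a bf 8a e2 6e d8 2c 03
[5] 0x02->0x08 len=5 : bf 8a e2 d6 b4
query mem[0x0d]=0xe2, mem[0x20]=0x03, mem[0x1c]=0xe2, mem[0x10]=0x2c, mem[0x0e]=0x6e

MEM[0x0d,0x20,0x1c,0x10,0x0e] = e2 03 e2 2c 6e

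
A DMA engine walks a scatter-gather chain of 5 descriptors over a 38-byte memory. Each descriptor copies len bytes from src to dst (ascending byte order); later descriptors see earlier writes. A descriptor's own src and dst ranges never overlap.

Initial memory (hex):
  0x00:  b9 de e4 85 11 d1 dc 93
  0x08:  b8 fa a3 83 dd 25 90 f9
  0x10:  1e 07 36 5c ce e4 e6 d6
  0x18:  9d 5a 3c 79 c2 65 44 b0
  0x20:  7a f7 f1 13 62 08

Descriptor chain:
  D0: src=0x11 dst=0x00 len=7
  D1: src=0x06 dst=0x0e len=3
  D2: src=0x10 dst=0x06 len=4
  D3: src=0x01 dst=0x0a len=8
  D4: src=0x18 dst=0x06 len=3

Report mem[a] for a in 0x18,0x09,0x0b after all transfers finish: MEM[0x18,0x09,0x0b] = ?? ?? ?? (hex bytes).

MEM[0x18,0x09,0x0b] = 9d 5c 5c

  after D0: wrote 7B at 0x00 = 07365ccee4e6d6
  after D1: wrote 3B at 0x0e = d693b8
  after D2: wrote 4B at 0x06 = b807365c
  after D3: wrote 8B at 0x0a = 365ccee4e6b80736
  after D4: wrote 3B at 0x06 = 9d5a3c
query mem[0x18]=0x9d, mem[0x09]=0x5c, mem[0x0b]=0x5c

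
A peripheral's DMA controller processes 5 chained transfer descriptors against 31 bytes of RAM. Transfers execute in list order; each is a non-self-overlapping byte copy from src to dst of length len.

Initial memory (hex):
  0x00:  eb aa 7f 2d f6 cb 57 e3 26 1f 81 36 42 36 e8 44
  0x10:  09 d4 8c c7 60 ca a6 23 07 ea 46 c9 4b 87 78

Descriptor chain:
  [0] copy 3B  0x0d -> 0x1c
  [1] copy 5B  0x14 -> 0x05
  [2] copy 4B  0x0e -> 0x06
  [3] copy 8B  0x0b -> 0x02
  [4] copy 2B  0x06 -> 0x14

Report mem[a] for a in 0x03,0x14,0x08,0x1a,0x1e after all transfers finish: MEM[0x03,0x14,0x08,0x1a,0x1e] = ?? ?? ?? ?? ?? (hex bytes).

#0 dst[0x1c+3] := {0x36,0xe8,0x44}
#1 dst[0x05+5] := {0x60,0xca,0xa6,0x23,0x07}
#2 dst[0x06+4] := {0xe8,0x44,0x09,0xd4}
#3 dst[0x02+8] := {0x36,0x42,0x36,0xe8,0x44,0x09,0xd4,0x8c}
#4 dst[0x14+2] := {0x44,0x09}
query mem[0x03]=0x42, mem[0x14]=0x44, mem[0x08]=0xd4, mem[0x1a]=0x46, mem[0x1e]=0x44

MEM[0x03,0x14,0x08,0x1a,0x1e] = 42 44 d4 46 44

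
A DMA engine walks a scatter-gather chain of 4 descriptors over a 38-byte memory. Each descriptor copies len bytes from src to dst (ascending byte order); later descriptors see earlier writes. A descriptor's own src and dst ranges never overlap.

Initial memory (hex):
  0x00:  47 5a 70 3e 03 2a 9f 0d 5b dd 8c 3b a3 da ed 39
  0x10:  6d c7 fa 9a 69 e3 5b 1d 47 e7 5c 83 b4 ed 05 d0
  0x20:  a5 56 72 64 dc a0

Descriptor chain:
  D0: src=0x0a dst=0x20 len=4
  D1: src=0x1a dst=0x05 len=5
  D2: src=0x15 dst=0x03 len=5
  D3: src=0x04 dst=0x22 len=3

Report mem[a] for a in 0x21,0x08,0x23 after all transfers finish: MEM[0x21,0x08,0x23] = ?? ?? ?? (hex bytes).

D0: mem[0x20..0x23] <- [8c 3b a3 da]
D1: mem[0x05..0x09] <- [5c 83 b4 ed 05]
D2: mem[0x03..0x07] <- [e3 5b 1d 47 e7]
D3: mem[0x22..0x24] <- [5b 1d 47]
query mem[0x21]=0x3b, mem[0x08]=0xed, mem[0x23]=0x1d

MEM[0x21,0x08,0x23] = 3b ed 1d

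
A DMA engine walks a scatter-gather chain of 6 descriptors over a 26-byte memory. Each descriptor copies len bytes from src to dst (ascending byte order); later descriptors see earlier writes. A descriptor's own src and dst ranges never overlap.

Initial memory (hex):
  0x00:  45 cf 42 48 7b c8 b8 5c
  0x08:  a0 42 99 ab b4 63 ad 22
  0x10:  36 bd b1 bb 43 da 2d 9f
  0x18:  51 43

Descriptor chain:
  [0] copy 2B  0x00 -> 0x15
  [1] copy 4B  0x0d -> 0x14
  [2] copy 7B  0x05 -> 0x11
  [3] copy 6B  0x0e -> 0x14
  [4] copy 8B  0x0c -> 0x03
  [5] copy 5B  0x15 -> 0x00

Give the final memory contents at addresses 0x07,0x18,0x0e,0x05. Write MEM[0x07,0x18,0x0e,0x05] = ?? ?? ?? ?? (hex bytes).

MEM[0x07,0x18,0x0e,0x05] = 36 b8 ad ad

  after D0: wrote 2B at 0x15 = 45cf
  after D1: wrote 4B at 0x14 = 63ad2236
  after D2: wrote 7B at 0x11 = c8b85ca04299ab
  after D3: wrote 6B at 0x14 = ad2236c8b85c
  after D4: wrote 8B at 0x03 = b463ad2236c8b85c
  after D5: wrote 5B at 0x00 = 2236c8b85c
query mem[0x07]=0x36, mem[0x18]=0xb8, mem[0x0e]=0xad, mem[0x05]=0xad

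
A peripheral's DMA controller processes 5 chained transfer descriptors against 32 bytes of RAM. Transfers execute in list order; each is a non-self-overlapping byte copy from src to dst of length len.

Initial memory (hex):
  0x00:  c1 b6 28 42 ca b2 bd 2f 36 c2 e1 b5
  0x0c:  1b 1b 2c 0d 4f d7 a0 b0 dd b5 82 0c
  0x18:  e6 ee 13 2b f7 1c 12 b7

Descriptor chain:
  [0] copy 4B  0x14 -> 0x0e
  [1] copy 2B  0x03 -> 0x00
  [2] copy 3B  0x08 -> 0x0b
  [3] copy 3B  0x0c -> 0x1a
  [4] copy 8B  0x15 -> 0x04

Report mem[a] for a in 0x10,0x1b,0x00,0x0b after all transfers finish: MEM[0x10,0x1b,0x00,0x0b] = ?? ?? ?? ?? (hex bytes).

D0: mem[0x0e..0x11] <- [dd b5 82 0c]
D1: mem[0x00..0x01] <- [42 ca]
D2: mem[0x0b..0x0d] <- [36 c2 e1]
D3: mem[0x1a..0x1c] <- [c2 e1 dd]
D4: mem[0x04..0x0b] <- [b5 82 0c e6 ee c2 e1 dd]
query mem[0x10]=0x82, mem[0x1b]=0xe1, mem[0x00]=0x42, mem[0x0b]=0xdd

MEM[0x10,0x1b,0x00,0x0b] = 82 e1 42 dd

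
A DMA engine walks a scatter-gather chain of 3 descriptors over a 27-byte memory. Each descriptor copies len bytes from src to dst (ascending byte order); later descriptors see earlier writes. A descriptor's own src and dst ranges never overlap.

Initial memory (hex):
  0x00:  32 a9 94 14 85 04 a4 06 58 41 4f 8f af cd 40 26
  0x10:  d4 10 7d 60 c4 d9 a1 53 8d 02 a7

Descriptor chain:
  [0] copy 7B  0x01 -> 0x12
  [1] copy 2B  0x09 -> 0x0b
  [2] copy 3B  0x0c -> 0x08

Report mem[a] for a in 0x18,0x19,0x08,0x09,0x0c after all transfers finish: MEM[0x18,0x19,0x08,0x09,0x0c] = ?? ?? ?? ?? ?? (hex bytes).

MEM[0x18,0x19,0x08,0x09,0x0c] = 06 02 4f cd 4f

#0 dst[0x12+7] := {0xa9,0x94,0x14,0x85,0x04,0xa4,0x06}
#1 dst[0x0b+2] := {0x41,0x4f}
#2 dst[0x08+3] := {0x4f,0xcd,0x40}
query mem[0x18]=0x06, mem[0x19]=0x02, mem[0x08]=0x4f, mem[0x09]=0xcd, mem[0x0c]=0x4f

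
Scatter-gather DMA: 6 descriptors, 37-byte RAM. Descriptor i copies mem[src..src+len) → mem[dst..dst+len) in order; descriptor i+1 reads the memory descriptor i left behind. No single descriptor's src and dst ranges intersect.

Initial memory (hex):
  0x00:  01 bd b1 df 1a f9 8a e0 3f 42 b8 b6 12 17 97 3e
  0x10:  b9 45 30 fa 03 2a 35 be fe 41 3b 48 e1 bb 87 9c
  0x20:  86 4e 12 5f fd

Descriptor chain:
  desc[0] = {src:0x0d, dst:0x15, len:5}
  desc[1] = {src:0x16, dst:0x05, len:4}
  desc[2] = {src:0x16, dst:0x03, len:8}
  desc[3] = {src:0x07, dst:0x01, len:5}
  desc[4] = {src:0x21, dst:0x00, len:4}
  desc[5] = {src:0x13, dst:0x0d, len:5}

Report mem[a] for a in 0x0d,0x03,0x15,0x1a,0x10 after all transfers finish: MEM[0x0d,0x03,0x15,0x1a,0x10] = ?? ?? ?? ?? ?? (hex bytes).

MEM[0x0d,0x03,0x15,0x1a,0x10] = fa fd 17 3b 97

#0 dst[0x15+5] := {0x17,0x97,0x3e,0xb9,0x45}
#1 dst[0x05+4] := {0x97,0x3e,0xb9,0x45}
#2 dst[0x03+8] := {0x97,0x3e,0xb9,0x45,0x3b,0x48,0xe1,0xbb}
#3 dst[0x01+5] := {0x3b,0x48,0xe1,0xbb,0xb6}
#4 dst[0x00+4] := {0x4e,0x12,0x5f,0xfd}
#5 dst[0x0d+5] := {0xfa,0x03,0x17,0x97,0x3e}
query mem[0x0d]=0xfa, mem[0x03]=0xfd, mem[0x15]=0x17, mem[0x1a]=0x3b, mem[0x10]=0x97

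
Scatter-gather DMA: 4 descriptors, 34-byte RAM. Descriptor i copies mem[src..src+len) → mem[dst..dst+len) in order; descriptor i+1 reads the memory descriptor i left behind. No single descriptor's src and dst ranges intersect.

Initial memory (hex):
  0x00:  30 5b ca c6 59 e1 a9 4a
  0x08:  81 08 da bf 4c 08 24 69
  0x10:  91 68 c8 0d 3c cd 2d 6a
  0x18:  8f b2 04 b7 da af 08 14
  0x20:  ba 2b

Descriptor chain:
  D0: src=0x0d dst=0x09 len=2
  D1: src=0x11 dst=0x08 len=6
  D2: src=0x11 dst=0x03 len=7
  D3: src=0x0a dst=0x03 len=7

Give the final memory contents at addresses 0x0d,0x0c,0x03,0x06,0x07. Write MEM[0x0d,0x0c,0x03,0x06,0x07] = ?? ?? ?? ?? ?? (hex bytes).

[0] 0x0d->0x09 len=2 : 08 24
[1] 0x11->0x08 len=6 : 68 c8 0d 3c cd 2d
[2] 0x11->0x03 len=7 : 68 c8 0d 3c cd 2d 6a
[3] 0x0a->0x03 len=7 : 0d 3c cd 2d 24 69 91
query mem[0x0d]=0x2d, mem[0x0c]=0xcd, mem[0x03]=0x0d, mem[0x06]=0x2d, mem[0x07]=0x24

MEM[0x0d,0x0c,0x03,0x06,0x07] = 2d cd 0d 2d 24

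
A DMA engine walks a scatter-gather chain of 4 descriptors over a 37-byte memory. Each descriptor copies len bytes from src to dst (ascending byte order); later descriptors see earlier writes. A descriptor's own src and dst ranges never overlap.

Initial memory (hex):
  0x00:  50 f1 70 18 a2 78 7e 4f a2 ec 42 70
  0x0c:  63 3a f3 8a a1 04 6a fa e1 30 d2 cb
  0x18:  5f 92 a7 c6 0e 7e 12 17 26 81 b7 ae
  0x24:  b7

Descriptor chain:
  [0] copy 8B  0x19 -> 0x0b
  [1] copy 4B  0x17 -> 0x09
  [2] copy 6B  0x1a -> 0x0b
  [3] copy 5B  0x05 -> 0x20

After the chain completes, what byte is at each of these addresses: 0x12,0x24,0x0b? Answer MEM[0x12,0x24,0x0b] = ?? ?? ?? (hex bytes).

[0] 0x19->0x0b len=8 : 92 a7 c6 0e 7e 12 17 26
[1] 0x17->0x09 len=4 : cb 5f 92 a7
[2] 0x1a->0x0b len=6 : a7 c6 0e 7e 12 17
[3] 0x05->0x20 len=5 : 78 7e 4f a2 cb
query mem[0x12]=0x26, mem[0x24]=0xcb, mem[0x0b]=0xa7

MEM[0x12,0x24,0x0b] = 26 cb a7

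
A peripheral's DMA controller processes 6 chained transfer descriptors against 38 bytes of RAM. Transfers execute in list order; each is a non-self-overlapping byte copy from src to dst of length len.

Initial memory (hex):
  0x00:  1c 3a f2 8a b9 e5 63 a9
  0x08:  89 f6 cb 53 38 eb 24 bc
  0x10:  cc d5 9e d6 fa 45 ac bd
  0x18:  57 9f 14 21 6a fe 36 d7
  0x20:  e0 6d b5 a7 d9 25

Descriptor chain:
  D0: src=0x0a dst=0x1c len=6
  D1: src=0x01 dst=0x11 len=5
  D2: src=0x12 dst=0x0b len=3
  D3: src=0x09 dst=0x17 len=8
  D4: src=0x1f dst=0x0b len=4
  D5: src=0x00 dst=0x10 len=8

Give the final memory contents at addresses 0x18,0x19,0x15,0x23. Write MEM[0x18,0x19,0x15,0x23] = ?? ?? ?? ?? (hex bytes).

[0] 0x0a->0x1c len=6 : cb 53 38 eb 24 bc
[1] 0x01->0x11 len=5 : 3a f2 8a b9 e5
[2] 0x12->0x0b len=3 : f2 8a b9
[3] 0x09->0x17 len=8 : f6 cb f2 8a b9 24 bc cc
[4] 0x1f->0x0b len=4 : eb 24 bc b5
[5] 0x00->0x10 len=8 : 1c 3a f2 8a b9 e5 63 a9
query mem[0x18]=0xcb, mem[0x19]=0xf2, mem[0x15]=0xe5, mem[0x23]=0xa7

MEM[0x18,0x19,0x15,0x23] = cb f2 e5 a7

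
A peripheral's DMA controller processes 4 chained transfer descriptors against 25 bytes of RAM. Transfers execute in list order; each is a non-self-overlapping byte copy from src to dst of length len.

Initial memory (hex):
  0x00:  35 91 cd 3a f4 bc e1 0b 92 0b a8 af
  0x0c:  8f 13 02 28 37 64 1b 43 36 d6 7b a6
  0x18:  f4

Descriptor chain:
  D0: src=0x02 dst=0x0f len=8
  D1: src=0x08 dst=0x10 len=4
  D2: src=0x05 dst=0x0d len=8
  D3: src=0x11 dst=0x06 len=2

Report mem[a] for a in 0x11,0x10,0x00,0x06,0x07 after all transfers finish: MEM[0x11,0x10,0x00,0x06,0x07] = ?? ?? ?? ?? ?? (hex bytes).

[0] 0x02->0x0f len=8 : cd 3a f4 bc e1 0b 92 0b
[1] 0x08->0x10 len=4 : 92 0b a8 af
[2] 0x05->0x0d len=8 : bc e1 0b 92 0b a8 af 8f
[3] 0x11->0x06 len=2 : 0b a8
query mem[0x11]=0x0b, mem[0x10]=0x92, mem[0x00]=0x35, mem[0x06]=0x0b, mem[0x07]=0xa8

MEM[0x11,0x10,0x00,0x06,0x07] = 0b 92 35 0b a8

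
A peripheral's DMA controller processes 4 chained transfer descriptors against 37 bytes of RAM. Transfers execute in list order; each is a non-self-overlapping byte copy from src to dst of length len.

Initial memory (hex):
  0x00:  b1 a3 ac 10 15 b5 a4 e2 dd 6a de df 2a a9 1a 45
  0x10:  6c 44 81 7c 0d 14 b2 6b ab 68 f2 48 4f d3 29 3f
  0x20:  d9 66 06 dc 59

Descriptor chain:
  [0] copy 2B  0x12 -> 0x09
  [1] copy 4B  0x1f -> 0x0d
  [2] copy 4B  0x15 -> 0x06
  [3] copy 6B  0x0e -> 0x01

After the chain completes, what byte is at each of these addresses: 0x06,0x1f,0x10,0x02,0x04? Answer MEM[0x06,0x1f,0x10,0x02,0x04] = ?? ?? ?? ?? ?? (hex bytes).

D0: mem[0x09..0x0a] <- [81 7c]
D1: mem[0x0d..0x10] <- [3f d9 66 06]
D2: mem[0x06..0x09] <- [14 b2 6b ab]
D3: mem[0x01..0x06] <- [d9 66 06 44 81 7c]
query mem[0x06]=0x7c, mem[0x1f]=0x3f, mem[0x10]=0x06, mem[0x02]=0x66, mem[0x04]=0x44

MEM[0x06,0x1f,0x10,0x02,0x04] = 7c 3f 06 66 44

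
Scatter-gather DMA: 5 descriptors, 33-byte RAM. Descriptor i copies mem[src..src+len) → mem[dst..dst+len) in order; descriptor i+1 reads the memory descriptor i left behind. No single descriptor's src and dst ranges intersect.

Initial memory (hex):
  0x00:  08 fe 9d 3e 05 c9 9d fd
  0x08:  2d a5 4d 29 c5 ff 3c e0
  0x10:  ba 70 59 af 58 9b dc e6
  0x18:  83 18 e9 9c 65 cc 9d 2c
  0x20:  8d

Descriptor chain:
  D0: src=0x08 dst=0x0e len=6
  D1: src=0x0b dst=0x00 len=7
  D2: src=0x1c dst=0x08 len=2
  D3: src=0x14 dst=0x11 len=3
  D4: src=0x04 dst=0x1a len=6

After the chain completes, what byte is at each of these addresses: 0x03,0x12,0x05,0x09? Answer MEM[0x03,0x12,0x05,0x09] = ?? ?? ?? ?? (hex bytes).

#0 dst[0x0e+6] := {0x2d,0xa5,0x4d,0x29,0xc5,0xff}
#1 dst[0x00+7] := {0x29,0xc5,0xff,0x2d,0xa5,0x4d,0x29}
#2 dst[0x08+2] := {0x65,0xcc}
#3 dst[0x11+3] := {0x58,0x9b,0xdc}
#4 dst[0x1a+6] := {0xa5,0x4d,0x29,0xfd,0x65,0xcc}
query mem[0x03]=0x2d, mem[0x12]=0x9b, mem[0x05]=0x4d, mem[0x09]=0xcc

MEM[0x03,0x12,0x05,0x09] = 2d 9b 4d cc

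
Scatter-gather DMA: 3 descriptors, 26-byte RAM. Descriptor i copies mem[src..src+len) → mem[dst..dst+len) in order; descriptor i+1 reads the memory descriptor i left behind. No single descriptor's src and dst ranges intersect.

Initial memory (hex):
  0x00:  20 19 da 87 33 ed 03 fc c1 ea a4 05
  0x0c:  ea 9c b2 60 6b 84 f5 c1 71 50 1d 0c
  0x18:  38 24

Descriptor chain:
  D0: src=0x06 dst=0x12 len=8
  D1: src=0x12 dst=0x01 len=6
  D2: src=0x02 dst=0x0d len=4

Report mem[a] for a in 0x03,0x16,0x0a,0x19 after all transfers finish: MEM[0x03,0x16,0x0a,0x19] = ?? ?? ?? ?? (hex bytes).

  after D0: wrote 8B at 0x12 = 03fcc1eaa405ea9c
  after D1: wrote 6B at 0x01 = 03fcc1eaa405
  after D2: wrote 4B at 0x0d = fcc1eaa4
query mem[0x03]=0xc1, mem[0x16]=0xa4, mem[0x0a]=0xa4, mem[0x19]=0x9c

MEM[0x03,0x16,0x0a,0x19] = c1 a4 a4 9c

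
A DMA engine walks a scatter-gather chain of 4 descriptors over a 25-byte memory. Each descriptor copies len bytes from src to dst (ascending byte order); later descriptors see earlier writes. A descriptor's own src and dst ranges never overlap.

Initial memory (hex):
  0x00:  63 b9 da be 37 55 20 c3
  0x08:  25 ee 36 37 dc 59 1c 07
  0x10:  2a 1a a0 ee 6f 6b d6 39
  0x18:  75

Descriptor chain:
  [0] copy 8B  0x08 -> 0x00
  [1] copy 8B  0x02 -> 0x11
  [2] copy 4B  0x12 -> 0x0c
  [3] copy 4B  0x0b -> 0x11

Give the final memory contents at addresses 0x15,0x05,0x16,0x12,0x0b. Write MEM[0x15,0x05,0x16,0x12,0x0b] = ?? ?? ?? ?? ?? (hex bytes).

MEM[0x15,0x05,0x16,0x12,0x0b] = 1c 59 07 37 37

D0: mem[0x00..0x07] <- [25 ee 36 37 dc 59 1c 07]
D1: mem[0x11..0x18] <- [36 37 dc 59 1c 07 25 ee]
D2: mem[0x0c..0x0f] <- [37 dc 59 1c]
D3: mem[0x11..0x14] <- [37 37 dc 59]
query mem[0x15]=0x1c, mem[0x05]=0x59, mem[0x16]=0x07, mem[0x12]=0x37, mem[0x0b]=0x37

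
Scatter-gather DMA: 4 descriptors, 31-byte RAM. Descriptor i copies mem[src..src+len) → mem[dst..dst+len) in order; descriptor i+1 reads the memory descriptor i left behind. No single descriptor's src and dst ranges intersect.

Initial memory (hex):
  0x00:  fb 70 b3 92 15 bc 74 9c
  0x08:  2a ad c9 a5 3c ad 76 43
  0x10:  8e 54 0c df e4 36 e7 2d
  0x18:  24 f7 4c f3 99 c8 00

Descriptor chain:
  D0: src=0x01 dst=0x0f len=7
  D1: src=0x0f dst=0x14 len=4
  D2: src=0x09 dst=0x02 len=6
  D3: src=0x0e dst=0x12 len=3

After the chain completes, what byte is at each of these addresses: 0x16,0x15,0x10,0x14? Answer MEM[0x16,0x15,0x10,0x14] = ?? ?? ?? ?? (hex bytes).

MEM[0x16,0x15,0x10,0x14] = 92 b3 b3 b3

#0 dst[0x0f+7] := {0x70,0xb3,0x92,0x15,0xbc,0x74,0x9c}
#1 dst[0x14+4] := {0x70,0xb3,0x92,0x15}
#2 dst[0x02+6] := {0xad,0xc9,0xa5,0x3c,0xad,0x76}
#3 dst[0x12+3] := {0x76,0x70,0xb3}
query mem[0x16]=0x92, mem[0x15]=0xb3, mem[0x10]=0xb3, mem[0x14]=0xb3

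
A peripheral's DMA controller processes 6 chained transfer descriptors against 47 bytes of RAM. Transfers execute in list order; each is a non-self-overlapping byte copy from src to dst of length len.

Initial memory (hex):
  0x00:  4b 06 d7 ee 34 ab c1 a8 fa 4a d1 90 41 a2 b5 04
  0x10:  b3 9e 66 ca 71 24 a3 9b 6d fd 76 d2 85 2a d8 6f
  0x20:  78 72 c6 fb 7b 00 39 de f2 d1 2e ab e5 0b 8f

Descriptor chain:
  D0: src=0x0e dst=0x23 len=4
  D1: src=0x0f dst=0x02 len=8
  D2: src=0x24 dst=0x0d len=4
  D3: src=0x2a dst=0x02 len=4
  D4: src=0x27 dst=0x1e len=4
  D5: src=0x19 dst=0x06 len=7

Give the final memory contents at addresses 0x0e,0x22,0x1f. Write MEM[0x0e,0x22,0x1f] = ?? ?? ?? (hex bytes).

MEM[0x0e,0x22,0x1f] = b3 c6 f2

[0] 0x0e->0x23 len=4 : b5 04 b3 9e
[1] 0x0f->0x02 len=8 : 04 b3 9e 66 ca 71 24 a3
[2] 0x24->0x0d len=4 : 04 b3 9e de
[3] 0x2a->0x02 len=4 : 2e ab e5 0b
[4] 0x27->0x1e len=4 : de f2 d1 2e
[5] 0x19->0x06 len=7 : fd 76 d2 85 2a de f2
query mem[0x0e]=0xb3, mem[0x22]=0xc6, mem[0x1f]=0xf2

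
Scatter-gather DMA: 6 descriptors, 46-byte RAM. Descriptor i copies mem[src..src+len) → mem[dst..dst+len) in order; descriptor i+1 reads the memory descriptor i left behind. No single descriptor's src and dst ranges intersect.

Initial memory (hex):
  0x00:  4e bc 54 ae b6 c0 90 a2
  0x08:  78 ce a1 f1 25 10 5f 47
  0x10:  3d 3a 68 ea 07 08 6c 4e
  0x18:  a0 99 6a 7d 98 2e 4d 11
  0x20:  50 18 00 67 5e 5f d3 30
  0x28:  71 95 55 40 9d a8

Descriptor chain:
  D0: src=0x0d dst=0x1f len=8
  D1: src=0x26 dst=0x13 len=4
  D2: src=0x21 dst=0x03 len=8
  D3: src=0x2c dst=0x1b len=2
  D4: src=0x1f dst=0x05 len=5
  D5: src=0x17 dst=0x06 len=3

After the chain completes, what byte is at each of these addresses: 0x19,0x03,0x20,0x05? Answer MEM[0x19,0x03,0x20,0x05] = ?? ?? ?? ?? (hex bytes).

#0 dst[0x1f+8] := {0x10,0x5f,0x47,0x3d,0x3a,0x68,0xea,0x07}
#1 dst[0x13+4] := {0x07,0x30,0x71,0x95}
#2 dst[0x03+8] := {0x47,0x3d,0x3a,0x68,0xea,0x07,0x30,0x71}
#3 dst[0x1b+2] := {0x9d,0xa8}
#4 dst[0x05+5] := {0x10,0x5f,0x47,0x3d,0x3a}
#5 dst[0x06+3] := {0x4e,0xa0,0x99}
query mem[0x19]=0x99, mem[0x03]=0x47, mem[0x20]=0x5f, mem[0x05]=0x10

MEM[0x19,0x03,0x20,0x05] = 99 47 5f 10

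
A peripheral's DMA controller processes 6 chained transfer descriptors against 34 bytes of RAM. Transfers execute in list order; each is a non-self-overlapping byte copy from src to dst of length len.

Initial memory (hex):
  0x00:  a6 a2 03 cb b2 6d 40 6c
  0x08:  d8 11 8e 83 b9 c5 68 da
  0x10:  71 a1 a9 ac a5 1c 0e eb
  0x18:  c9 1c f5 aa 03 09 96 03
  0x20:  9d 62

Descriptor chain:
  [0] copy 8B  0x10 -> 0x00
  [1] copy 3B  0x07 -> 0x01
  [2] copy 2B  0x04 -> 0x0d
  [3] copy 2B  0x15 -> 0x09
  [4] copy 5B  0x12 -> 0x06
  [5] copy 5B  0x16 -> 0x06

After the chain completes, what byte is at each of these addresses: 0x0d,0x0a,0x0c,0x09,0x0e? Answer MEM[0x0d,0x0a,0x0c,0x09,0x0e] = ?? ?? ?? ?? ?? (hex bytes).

MEM[0x0d,0x0a,0x0c,0x09,0x0e] = a5 f5 b9 1c 1c

D0: mem[0x00..0x07] <- [71 a1 a9 ac a5 1c 0e eb]
D1: mem[0x01..0x03] <- [eb d8 11]
D2: mem[0x0d..0x0e] <- [a5 1c]
D3: mem[0x09..0x0a] <- [1c 0e]
D4: mem[0x06..0x0a] <- [a9 ac a5 1c 0e]
D5: mem[0x06..0x0a] <- [0e eb c9 1c f5]
query mem[0x0d]=0xa5, mem[0x0a]=0xf5, mem[0x0c]=0xb9, mem[0x09]=0x1c, mem[0x0e]=0x1c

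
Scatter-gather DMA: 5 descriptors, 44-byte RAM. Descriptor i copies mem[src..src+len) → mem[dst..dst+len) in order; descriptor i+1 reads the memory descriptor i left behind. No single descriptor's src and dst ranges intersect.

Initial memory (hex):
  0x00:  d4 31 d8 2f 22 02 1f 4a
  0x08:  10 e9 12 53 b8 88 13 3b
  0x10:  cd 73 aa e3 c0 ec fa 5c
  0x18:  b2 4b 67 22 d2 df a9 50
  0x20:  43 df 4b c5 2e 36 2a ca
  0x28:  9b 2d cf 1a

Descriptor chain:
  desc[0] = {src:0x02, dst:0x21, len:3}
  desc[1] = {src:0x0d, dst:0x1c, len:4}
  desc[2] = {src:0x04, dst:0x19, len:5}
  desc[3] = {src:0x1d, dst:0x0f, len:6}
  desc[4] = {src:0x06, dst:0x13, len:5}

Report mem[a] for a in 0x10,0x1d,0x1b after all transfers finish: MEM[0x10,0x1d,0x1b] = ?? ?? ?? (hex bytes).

MEM[0x10,0x1d,0x1b] = 3b 10 1f

[0] 0x02->0x21 len=3 : d8 2f 22
[1] 0x0d->0x1c len=4 : 88 13 3b cd
[2] 0x04->0x19 len=5 : 22 02 1f 4a 10
[3] 0x1d->0x0f len=6 : 10 3b cd 43 d8 2f
[4] 0x06->0x13 len=5 : 1f 4a 10 e9 12
query mem[0x10]=0x3b, mem[0x1d]=0x10, mem[0x1b]=0x1f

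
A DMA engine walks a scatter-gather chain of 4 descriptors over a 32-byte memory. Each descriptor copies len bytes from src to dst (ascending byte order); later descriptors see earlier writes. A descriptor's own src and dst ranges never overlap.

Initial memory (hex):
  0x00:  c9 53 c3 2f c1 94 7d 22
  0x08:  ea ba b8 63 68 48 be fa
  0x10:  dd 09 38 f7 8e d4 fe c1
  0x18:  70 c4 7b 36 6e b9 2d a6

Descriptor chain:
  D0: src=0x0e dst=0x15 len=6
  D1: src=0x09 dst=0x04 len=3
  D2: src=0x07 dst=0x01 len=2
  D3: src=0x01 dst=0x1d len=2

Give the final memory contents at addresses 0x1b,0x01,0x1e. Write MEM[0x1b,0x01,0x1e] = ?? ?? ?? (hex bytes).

  after D0: wrote 6B at 0x15 = befadd0938f7
  after D1: wrote 3B at 0x04 = bab863
  after D2: wrote 2B at 0x01 = 22ea
  after D3: wrote 2B at 0x1d = 22ea
query mem[0x1b]=0x36, mem[0x01]=0x22, mem[0x1e]=0xea

MEM[0x1b,0x01,0x1e] = 36 22 ea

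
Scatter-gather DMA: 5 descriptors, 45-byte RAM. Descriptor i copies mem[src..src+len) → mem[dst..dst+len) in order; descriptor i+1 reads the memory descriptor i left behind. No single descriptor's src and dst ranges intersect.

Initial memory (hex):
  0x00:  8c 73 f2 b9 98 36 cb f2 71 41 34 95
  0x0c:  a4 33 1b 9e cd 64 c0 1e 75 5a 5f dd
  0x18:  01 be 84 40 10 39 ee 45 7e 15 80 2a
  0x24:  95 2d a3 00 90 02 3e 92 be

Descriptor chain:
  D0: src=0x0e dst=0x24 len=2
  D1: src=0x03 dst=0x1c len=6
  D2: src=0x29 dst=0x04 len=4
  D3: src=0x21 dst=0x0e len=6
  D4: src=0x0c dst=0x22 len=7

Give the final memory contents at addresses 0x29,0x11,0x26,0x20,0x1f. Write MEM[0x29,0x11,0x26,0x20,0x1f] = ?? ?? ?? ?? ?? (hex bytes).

MEM[0x29,0x11,0x26,0x20,0x1f] = 02 1b 2a f2 cb

  after D0: wrote 2B at 0x24 = 1b9e
  after D1: wrote 6B at 0x1c = b99836cbf271
  after D2: wrote 4B at 0x04 = 023e92be
  after D3: wrote 6B at 0x0e = 71802a1b9ea3
  after D4: wrote 7B at 0x22 = a43371802a1b9e
query mem[0x29]=0x02, mem[0x11]=0x1b, mem[0x26]=0x2a, mem[0x20]=0xf2, mem[0x1f]=0xcb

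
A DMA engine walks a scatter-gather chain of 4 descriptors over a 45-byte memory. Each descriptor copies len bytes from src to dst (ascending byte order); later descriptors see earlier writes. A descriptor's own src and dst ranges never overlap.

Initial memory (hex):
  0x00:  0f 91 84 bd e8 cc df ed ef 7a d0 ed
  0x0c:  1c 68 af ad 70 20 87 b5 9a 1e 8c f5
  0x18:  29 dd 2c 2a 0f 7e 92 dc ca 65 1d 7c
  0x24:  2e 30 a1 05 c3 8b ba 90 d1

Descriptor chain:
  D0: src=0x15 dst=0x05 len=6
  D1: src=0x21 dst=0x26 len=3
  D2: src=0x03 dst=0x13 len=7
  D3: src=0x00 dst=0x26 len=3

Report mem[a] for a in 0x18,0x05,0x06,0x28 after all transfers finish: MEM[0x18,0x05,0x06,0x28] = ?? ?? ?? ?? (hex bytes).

MEM[0x18,0x05,0x06,0x28] = 29 1e 8c 84

  after D0: wrote 6B at 0x05 = 1e8cf529dd2c
  after D1: wrote 3B at 0x26 = 651d7c
  after D2: wrote 7B at 0x13 = bde81e8cf529dd
  after D3: wrote 3B at 0x26 = 0f9184
query mem[0x18]=0x29, mem[0x05]=0x1e, mem[0x06]=0x8c, mem[0x28]=0x84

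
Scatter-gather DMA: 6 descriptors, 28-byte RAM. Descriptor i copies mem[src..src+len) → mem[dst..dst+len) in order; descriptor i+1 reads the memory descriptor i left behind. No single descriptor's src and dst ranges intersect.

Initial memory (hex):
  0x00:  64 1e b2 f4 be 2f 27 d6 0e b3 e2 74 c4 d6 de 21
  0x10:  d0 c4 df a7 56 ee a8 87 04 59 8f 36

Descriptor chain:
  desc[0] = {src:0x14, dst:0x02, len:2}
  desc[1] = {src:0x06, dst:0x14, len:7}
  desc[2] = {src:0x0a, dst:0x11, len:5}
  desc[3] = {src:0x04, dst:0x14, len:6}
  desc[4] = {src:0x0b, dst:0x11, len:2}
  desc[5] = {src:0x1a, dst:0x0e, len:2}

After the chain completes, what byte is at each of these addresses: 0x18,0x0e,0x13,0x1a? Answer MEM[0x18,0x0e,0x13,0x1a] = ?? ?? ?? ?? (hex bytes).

MEM[0x18,0x0e,0x13,0x1a] = 0e c4 c4 c4

D0: mem[0x02..0x03] <- [56 ee]
D1: mem[0x14..0x1a] <- [27 d6 0e b3 e2 74 c4]
D2: mem[0x11..0x15] <- [e2 74 c4 d6 de]
D3: mem[0x14..0x19] <- [be 2f 27 d6 0e b3]
D4: mem[0x11..0x12] <- [74 c4]
D5: mem[0x0e..0x0f] <- [c4 36]
query mem[0x18]=0x0e, mem[0x0e]=0xc4, mem[0x13]=0xc4, mem[0x1a]=0xc4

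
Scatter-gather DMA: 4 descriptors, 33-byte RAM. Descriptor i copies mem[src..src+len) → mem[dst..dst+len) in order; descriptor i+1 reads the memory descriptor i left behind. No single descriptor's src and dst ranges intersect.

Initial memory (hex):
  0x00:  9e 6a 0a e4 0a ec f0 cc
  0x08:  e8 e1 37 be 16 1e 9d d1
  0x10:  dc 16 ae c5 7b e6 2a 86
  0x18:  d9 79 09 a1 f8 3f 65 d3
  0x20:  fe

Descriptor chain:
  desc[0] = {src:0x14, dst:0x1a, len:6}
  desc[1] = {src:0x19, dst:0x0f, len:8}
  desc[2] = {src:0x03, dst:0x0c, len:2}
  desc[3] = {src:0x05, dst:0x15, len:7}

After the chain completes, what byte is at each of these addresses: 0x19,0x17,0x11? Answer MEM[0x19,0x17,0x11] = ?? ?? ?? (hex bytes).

MEM[0x19,0x17,0x11] = e1 cc e6

D0: mem[0x1a..0x1f] <- [7b e6 2a 86 d9 79]
D1: mem[0x0f..0x16] <- [79 7b e6 2a 86 d9 79 fe]
D2: mem[0x0c..0x0d] <- [e4 0a]
D3: mem[0x15..0x1b] <- [ec f0 cc e8 e1 37 be]
query mem[0x19]=0xe1, mem[0x17]=0xcc, mem[0x11]=0xe6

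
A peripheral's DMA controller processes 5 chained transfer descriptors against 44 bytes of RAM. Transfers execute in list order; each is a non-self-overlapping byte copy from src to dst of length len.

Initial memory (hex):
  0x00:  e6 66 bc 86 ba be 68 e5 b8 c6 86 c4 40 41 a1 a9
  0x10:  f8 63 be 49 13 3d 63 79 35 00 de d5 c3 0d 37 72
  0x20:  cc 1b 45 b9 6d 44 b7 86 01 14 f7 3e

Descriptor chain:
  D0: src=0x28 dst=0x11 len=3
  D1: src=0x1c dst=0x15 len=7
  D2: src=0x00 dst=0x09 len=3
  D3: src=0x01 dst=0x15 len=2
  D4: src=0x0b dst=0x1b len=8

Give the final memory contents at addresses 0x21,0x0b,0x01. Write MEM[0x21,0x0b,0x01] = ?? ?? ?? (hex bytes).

  after D0: wrote 3B at 0x11 = 0114f7
  after D1: wrote 7B at 0x15 = c30d3772cc1b45
  after D2: wrote 3B at 0x09 = e666bc
  after D3: wrote 2B at 0x15 = 66bc
  after D4: wrote 8B at 0x1b = bc4041a1a9f80114
query mem[0x21]=0x01, mem[0x0b]=0xbc, mem[0x01]=0x66

MEM[0x21,0x0b,0x01] = 01 bc 66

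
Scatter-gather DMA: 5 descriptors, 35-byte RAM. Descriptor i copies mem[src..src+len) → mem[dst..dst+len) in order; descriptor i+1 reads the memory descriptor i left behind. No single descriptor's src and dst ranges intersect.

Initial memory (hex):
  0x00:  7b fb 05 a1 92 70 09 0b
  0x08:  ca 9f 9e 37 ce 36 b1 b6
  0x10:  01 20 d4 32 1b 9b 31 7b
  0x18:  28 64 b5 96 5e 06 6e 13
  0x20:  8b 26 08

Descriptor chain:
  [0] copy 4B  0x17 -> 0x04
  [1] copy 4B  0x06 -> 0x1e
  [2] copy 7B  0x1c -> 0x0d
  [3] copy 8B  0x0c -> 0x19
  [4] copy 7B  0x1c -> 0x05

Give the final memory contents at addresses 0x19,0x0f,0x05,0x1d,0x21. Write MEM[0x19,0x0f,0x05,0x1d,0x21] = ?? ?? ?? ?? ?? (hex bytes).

[0] 0x17->0x04 len=4 : 7b 28 64 b5
[1] 0x06->0x1e len=4 : 64 b5 ca 9f
[2] 0x1c->0x0d len=7 : 5e 06 64 b5 ca 9f 08
[3] 0x0c->0x19 len=8 : ce 5e 06 64 b5 ca 9f 08
[4] 0x1c->0x05 len=7 : 64 b5 ca 9f 08 9f 08
query mem[0x19]=0xce, mem[0x0f]=0x64, mem[0x05]=0x64, mem[0x1d]=0xb5, mem[0x21]=0x9f

MEM[0x19,0x0f,0x05,0x1d,0x21] = ce 64 64 b5 9f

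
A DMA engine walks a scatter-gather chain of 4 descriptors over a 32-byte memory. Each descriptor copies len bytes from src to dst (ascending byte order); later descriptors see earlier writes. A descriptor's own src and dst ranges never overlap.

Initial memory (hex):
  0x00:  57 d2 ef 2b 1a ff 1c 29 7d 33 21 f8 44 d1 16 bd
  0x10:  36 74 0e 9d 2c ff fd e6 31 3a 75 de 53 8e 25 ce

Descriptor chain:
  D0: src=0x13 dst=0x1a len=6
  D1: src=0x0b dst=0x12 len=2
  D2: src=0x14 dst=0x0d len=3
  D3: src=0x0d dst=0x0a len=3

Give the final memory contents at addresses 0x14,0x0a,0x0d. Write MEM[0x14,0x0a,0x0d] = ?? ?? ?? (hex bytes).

  after D0: wrote 6B at 0x1a = 9d2cfffde631
  after D1: wrote 2B at 0x12 = f844
  after D2: wrote 3B at 0x0d = 2cfffd
  after D3: wrote 3B at 0x0a = 2cfffd
query mem[0x14]=0x2c, mem[0x0a]=0x2c, mem[0x0d]=0x2c

MEM[0x14,0x0a,0x0d] = 2c 2c 2c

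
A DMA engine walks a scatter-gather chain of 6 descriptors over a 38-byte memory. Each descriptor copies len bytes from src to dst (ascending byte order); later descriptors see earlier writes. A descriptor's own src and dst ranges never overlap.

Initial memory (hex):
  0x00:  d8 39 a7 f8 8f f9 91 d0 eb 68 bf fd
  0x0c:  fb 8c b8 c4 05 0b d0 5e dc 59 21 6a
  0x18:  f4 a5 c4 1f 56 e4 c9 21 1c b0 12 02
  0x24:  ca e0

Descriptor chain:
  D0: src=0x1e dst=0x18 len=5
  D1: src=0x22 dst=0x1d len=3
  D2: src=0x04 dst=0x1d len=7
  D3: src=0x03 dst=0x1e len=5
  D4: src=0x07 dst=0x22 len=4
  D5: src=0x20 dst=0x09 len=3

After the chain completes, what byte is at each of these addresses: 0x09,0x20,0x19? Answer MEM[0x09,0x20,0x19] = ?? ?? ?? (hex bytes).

D0: mem[0x18..0x1c] <- [c9 21 1c b0 12]
D1: mem[0x1d..0x1f] <- [12 02 ca]
D2: mem[0x1d..0x23] <- [8f f9 91 d0 eb 68 bf]
D3: mem[0x1e..0x22] <- [f8 8f f9 91 d0]
D4: mem[0x22..0x25] <- [d0 eb 68 bf]
D5: mem[0x09..0x0b] <- [f9 91 d0]
query mem[0x09]=0xf9, mem[0x20]=0xf9, mem[0x19]=0x21

MEM[0x09,0x20,0x19] = f9 f9 21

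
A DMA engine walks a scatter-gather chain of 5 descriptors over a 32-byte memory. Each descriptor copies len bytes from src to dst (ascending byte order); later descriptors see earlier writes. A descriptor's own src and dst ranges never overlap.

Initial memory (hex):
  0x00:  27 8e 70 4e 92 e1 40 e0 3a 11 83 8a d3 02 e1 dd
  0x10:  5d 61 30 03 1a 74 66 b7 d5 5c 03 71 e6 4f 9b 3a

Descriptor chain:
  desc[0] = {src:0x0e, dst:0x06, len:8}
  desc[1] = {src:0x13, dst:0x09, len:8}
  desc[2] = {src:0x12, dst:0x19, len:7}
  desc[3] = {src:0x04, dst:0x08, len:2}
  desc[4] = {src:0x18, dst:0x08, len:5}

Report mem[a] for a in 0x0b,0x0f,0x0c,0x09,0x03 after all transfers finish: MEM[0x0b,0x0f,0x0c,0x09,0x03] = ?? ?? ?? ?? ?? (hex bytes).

  after D0: wrote 8B at 0x06 = e1dd5d6130031a74
  after D1: wrote 8B at 0x09 = 031a7466b7d55c03
  after D2: wrote 7B at 0x19 = 30031a7466b7d5
  after D3: wrote 2B at 0x08 = 92e1
  after D4: wrote 5B at 0x08 = d530031a74
query mem[0x0b]=0x1a, mem[0x0f]=0x5c, mem[0x0c]=0x74, mem[0x09]=0x30, mem[0x03]=0x4e

MEM[0x0b,0x0f,0x0c,0x09,0x03] = 1a 5c 74 30 4e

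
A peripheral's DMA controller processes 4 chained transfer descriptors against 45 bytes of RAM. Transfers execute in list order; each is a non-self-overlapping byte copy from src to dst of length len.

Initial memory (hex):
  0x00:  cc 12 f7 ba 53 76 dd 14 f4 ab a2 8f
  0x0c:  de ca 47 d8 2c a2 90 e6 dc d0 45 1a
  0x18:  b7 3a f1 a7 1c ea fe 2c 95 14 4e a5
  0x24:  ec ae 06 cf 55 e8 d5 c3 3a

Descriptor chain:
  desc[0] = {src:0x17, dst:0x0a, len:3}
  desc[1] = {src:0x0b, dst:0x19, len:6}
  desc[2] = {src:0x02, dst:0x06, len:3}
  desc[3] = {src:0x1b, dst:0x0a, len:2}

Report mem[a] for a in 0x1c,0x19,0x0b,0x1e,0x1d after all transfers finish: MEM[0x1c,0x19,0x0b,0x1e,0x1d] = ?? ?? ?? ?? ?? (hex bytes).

  after D0: wrote 3B at 0x0a = 1ab73a
  after D1: wrote 6B at 0x19 = b73aca47d82c
  after D2: wrote 3B at 0x06 = f7ba53
  after D3: wrote 2B at 0x0a = ca47
query mem[0x1c]=0x47, mem[0x19]=0xb7, mem[0x0b]=0x47, mem[0x1e]=0x2c, mem[0x1d]=0xd8

MEM[0x1c,0x19,0x0b,0x1e,0x1d] = 47 b7 47 2c d8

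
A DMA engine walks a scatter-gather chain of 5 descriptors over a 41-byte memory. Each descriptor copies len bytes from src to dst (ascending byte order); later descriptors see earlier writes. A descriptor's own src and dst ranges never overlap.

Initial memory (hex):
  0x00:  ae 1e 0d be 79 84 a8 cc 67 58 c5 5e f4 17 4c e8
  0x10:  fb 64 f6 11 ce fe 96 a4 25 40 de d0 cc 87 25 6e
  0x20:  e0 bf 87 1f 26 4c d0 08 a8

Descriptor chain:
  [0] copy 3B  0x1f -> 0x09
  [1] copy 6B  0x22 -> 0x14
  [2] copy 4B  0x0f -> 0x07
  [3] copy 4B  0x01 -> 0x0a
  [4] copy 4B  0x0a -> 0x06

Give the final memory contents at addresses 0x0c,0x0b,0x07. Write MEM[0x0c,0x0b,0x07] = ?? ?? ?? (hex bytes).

[0] 0x1f->0x09 len=3 : 6e e0 bf
[1] 0x22->0x14 len=6 : 87 1f 26 4c d0 08
[2] 0x0f->0x07 len=4 : e8 fb 64 f6
[3] 0x01->0x0a len=4 : 1e 0d be 79
[4] 0x0a->0x06 len=4 : 1e 0d be 79
query mem[0x0c]=0xbe, mem[0x0b]=0x0d, mem[0x07]=0x0d

MEM[0x0c,0x0b,0x07] = be 0d 0d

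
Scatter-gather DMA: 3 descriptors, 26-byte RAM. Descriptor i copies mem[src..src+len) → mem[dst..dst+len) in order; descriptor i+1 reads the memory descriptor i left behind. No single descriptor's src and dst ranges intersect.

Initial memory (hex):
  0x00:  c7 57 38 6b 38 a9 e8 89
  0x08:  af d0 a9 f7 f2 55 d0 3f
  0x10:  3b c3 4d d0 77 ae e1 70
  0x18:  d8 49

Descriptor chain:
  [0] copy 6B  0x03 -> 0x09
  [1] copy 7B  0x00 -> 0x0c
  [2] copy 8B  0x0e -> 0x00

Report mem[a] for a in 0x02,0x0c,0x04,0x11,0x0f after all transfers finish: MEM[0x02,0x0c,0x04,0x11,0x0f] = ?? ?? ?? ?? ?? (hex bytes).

MEM[0x02,0x0c,0x04,0x11,0x0f] = 38 c7 e8 a9 6b

  after D0: wrote 6B at 0x09 = 6b38a9e889af
  after D1: wrote 7B at 0x0c = c757386b38a9e8
  after D2: wrote 8B at 0x00 = 386b38a9e8d077ae
query mem[0x02]=0x38, mem[0x0c]=0xc7, mem[0x04]=0xe8, mem[0x11]=0xa9, mem[0x0f]=0x6b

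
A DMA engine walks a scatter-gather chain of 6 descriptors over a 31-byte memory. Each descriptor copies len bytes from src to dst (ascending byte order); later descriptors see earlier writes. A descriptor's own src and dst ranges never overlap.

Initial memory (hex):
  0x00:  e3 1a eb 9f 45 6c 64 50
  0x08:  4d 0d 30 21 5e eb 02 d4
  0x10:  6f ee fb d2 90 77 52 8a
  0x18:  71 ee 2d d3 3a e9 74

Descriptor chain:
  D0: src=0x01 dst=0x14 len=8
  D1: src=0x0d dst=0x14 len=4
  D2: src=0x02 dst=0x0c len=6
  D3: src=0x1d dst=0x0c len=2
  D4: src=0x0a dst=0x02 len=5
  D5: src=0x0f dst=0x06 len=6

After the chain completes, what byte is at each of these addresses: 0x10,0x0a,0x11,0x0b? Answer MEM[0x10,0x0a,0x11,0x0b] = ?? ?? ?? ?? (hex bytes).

  after D0: wrote 8B at 0x14 = 1aeb9f456c64504d
  after D1: wrote 4B at 0x14 = eb02d46f
  after D2: wrote 6B at 0x0c = eb9f456c6450
  after D3: wrote 2B at 0x0c = e974
  after D4: wrote 5B at 0x02 = 3021e97445
  after D5: wrote 6B at 0x06 = 6c6450fbd2eb
query mem[0x10]=0x64, mem[0x0a]=0xd2, mem[0x11]=0x50, mem[0x0b]=0xeb

MEM[0x10,0x0a,0x11,0x0b] = 64 d2 50 eb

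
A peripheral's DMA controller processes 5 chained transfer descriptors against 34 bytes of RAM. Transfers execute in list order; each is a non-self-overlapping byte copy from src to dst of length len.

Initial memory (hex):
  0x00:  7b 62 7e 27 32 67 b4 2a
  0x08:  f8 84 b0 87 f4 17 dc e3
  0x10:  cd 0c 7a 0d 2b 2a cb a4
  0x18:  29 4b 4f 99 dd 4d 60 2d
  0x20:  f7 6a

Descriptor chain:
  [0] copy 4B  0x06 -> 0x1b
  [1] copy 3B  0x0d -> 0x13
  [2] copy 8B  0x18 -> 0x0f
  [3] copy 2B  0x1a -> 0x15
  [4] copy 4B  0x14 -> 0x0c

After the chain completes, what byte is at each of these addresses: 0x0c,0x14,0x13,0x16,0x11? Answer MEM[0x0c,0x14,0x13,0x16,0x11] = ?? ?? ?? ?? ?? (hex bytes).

D0: mem[0x1b..0x1e] <- [b4 2a f8 84]
D1: mem[0x13..0x15] <- [17 dc e3]
D2: mem[0x0f..0x16] <- [29 4b 4f b4 2a f8 84 2d]
D3: mem[0x15..0x16] <- [4f b4]
D4: mem[0x0c..0x0f] <- [f8 4f b4 a4]
query mem[0x0c]=0xf8, mem[0x14]=0xf8, mem[0x13]=0x2a, mem[0x16]=0xb4, mem[0x11]=0x4f

MEM[0x0c,0x14,0x13,0x16,0x11] = f8 f8 2a b4 4f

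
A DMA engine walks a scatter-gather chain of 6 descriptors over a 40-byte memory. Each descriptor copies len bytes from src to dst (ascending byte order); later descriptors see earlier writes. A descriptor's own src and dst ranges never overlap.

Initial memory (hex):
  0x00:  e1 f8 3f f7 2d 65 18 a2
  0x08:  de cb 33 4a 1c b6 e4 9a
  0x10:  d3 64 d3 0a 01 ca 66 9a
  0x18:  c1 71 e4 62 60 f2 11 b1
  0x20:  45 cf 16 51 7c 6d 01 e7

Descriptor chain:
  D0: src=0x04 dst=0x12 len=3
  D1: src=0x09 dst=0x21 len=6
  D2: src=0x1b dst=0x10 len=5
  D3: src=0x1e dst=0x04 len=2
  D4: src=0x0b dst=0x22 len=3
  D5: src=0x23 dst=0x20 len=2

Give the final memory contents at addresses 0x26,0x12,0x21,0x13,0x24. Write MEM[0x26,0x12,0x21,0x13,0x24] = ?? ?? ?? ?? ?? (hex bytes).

D0: mem[0x12..0x14] <- [2d 65 18]
D1: mem[0x21..0x26] <- [cb 33 4a 1c b6 e4]
D2: mem[0x10..0x14] <- [62 60 f2 11 b1]
D3: mem[0x04..0x05] <- [11 b1]
D4: mem[0x22..0x24] <- [4a 1c b6]
D5: mem[0x20..0x21] <- [1c b6]
query mem[0x26]=0xe4, mem[0x12]=0xf2, mem[0x21]=0xb6, mem[0x13]=0x11, mem[0x24]=0xb6

MEM[0x26,0x12,0x21,0x13,0x24] = e4 f2 b6 11 b6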